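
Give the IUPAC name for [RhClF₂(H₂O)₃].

There is no counter-ion, so the complex is neutral overall.
Ligand charges: 1×chloro (-1 each), 3×aqua (neutral), 2×fluoro (-1 each); total -3. So Rh + (-3) = 0, giving Rh = +3.
Ligands are named alphabetically: aqua before chloro before fluoro.

triaquachlorodifluororhodium(III)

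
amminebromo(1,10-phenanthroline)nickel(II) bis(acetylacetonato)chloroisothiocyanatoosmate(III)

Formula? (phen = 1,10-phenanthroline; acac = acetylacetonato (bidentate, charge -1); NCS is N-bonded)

[NiBr(NH3)(phen)][Os(acac)2Cl(NCS)]

Cation [Ni…]: ligand charges -1, Ni(II) ⇒ ion charge 1+.
Anion [Os…]: ligand charges -4, Os(III) ⇒ ion charge 1−.
One 1+ cation balances one 1− anion.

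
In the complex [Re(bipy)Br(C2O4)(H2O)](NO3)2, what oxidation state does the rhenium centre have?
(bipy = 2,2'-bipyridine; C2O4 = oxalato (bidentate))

+5

2 nitrate outside the brackets (-1 each) → the complex ion is 2+.
Ligand charges: 1×H2O neutral; 1×bipy neutral; 1×Br = -1; 1×C2O4 = -2; sum -3.
Re + (-3) = 2+ ⇒ Re is +5.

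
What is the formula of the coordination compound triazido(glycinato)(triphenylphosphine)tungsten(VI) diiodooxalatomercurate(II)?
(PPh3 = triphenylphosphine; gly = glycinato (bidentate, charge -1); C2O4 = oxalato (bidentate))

[W(gly)(N3)3(PPh3)][Hg(C2O4)I2]

Cation [W…]: ligand charges -4, W(VI) ⇒ ion charge 2+.
Anion [Hg…]: ligand charges -4, Hg(II) ⇒ ion charge 2−.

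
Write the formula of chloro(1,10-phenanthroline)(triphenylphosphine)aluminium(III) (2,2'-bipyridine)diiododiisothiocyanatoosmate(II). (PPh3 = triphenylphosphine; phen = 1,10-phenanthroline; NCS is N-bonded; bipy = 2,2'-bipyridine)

Cation [Al…]: ligand charges -1, Al(III) ⇒ ion charge 2+.
Anion [Os…]: ligand charges -4, Os(II) ⇒ ion charge 2−.

[AlCl(phen)(PPh3)][Os(bipy)I2(NCS)2]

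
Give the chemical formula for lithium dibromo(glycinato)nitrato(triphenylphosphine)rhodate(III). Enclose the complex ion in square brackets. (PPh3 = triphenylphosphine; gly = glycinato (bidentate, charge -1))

Ligands: 1 triphenylphosphine (PPh3, neutral), 1 nitrato (NO3, -1), 2 bromo (Br, -1), 1 glycinato (gly, -1). Ligand charge sum = -4.
With Rh in oxidation state +3, the complex ion is [Rh...]^1−.
Charge balance with lithium (+1) requires 1 complex ion per 1 lithium.

Li[RhBr2(gly)(NO3)(PPh3)]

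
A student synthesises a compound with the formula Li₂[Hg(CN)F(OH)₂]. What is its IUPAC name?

The 2 lithium counter-ions carry a total charge of +2, so each complex ion is 2−.
Ligand charges: 1×fluoro (-1 each), 2×hydroxo (-1 each), 1×cyano (-1 each); total -4. So Hg + (-4) = 2−, giving Hg = +2.
Ligands are named alphabetically: cyano before fluoro before hydroxo.
The complex ion is anionic, so mercury takes the -ate form mercurate(II).

lithium cyanofluorodihydroxomercurate(II)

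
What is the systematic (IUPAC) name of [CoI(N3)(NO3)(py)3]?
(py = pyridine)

There is no counter-ion, so the complex is neutral overall.
Ligand charges: 1×iodo (-1 each), 3×pyridine (neutral), 1×nitrato (-1 each), 1×azido (-1 each); total -3. So Co + (-3) = 0, giving Co = +3.
Ligands are named alphabetically: azido before iodo before nitrato before pyridine.

azidoiodonitratotris(pyridine)cobalt(III)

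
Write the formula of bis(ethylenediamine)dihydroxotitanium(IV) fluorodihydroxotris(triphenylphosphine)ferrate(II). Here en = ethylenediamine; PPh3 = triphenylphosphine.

Cation [Ti…]: ligand charges -2, Ti(IV) ⇒ ion charge 2+.
Anion [Fe…]: ligand charges -3, Fe(II) ⇒ ion charge 1−.
One 2+ cation requires 2 of the 1− anion.

[Ti(en)2(OH)2][FeF(OH)2(PPh3)3]2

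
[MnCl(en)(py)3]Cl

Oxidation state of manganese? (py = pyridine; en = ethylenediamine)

+2

1 chloride outside the brackets (-1 each) → the complex ion is 1+.
Ligand charges: 3×py neutral; 1×en neutral; 1×Cl = -1; sum -1.
Mn + (-1) = 1+ ⇒ Mn is +2.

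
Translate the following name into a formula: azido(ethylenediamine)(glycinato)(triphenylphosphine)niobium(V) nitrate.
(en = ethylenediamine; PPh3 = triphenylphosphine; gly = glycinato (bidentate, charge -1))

Ligands: 1 ethylenediamine (en, neutral), 1 triphenylphosphine (PPh3, neutral), 1 azido (N3, -1), 1 glycinato (gly, -1). Ligand charge sum = -2.
Charge balance with nitrate (-1) requires 1 complex ion per 3 nitrate.

[Nb(en)(gly)(N3)(PPh3)](NO3)3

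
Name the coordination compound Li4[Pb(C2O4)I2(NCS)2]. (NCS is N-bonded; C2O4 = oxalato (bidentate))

The 4 lithium counter-ions carry a total charge of +4, so each complex ion is 4−.
Ligand charges: 2×iodo (-1 each), 2×isothiocyanato (-1 each), 1×oxalato (-2 each); total -6. So Pb + (-6) = 4−, giving Pb = +2.
Ligands are named alphabetically: iodo before isothiocyanato before oxalato.
The complex ion is anionic, so lead takes the -ate form plumbate(II).

lithium diiododiisothiocyanatooxalatoplumbate(II)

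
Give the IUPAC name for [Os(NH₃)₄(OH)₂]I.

The 1 iodide counter-ion carries a total charge of -1, so each complex ion is 1+.
Ligand charges: 2×hydroxo (-1 each), 4×ammine (neutral); total -2. So Os + (-2) = 1+, giving Os = +3.
Ligands are named alphabetically: ammine before hydroxo.

tetraamminedihydroxoosmium(III) iodide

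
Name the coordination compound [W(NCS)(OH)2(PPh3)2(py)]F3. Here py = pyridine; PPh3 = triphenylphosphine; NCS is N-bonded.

The 3 fluoride counter-ions carry a total charge of -3, so each complex ion is 3+.
Ligand charges: 1×pyridine (neutral), 2×triphenylphosphine (neutral), 1×isothiocyanato (-1 each), 2×hydroxo (-1 each); total -3. So W + (-3) = 3+, giving W = +6.
Ligands are named alphabetically: hydroxo before isothiocyanato before pyridine before triphenylphosphine.

dihydroxoisothiocyanato(pyridine)bis(triphenylphosphine)tungsten(VI) fluoride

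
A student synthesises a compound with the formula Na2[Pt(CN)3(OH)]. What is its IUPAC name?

sodium tricyanohydroxoplatinate(II)

The 2 sodium counter-ions carry a total charge of +2, so each complex ion is 2−.
Ligand charges: 3×cyano (-1 each), 1×hydroxo (-1 each); total -4. So Pt + (-4) = 2−, giving Pt = +2.
The complex ion is anionic, so platinum takes the -ate form platinate(II).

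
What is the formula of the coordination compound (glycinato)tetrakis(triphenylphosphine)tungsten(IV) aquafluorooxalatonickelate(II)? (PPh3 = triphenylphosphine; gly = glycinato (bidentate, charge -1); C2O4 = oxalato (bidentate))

Cation [W…]: ligand charges -1, W(IV) ⇒ ion charge 3+.
Anion [Ni…]: ligand charges -3, Ni(II) ⇒ ion charge 1−.
One 3+ cation requires 3 of the 1− anion.

[W(gly)(PPh3)4][Ni(C2O4)F(H2O)]3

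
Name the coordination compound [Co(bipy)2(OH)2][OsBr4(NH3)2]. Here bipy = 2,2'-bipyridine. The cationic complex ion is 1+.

bis(2,2'-bipyridine)dihydroxocobalt(III) diamminetetrabromoosmate(III)

The complex cation is given as 1+; its ligand charges sum to -2, so Co = +3.
A 1:1 salt means the anion carries the equal and opposite charge, 1−.
Anion: ligand charges sum to -4; for the ion to be 1−, Os = +3.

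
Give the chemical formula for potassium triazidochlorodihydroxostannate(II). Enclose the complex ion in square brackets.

K4[SnCl(N3)3(OH)2]

Ligands: 1 chloro (Cl, -1), 3 azido (N3, -1), 2 hydroxo (OH, -1). Ligand charge sum = -6.
Charge balance with potassium (+1) requires 1 complex ion per 4 potassium.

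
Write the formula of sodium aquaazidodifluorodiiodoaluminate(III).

Na2[AlF2(H2O)I2(N3)]

Ligands: 2 fluoro (F, -1), 2 iodo (I, -1), 1 azido (N3, -1), 1 aqua (H2O, neutral). Ligand charge sum = -5.
With Al in oxidation state +3, the complex ion is [Al...]^2−.
Charge balance with sodium (+1) requires 1 complex ion per 2 sodium.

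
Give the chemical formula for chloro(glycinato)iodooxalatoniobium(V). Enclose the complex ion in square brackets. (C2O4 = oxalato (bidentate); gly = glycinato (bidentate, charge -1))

[Nb(C2O4)Cl(gly)I]

Ligands: 1 oxalato (C2O4, -2), 1 iodo (I, -1), 1 chloro (Cl, -1), 1 glycinato (gly, -1). Ligand charge sum = -5.
With Nb in oxidation state +5, the complex ion is [Nb...].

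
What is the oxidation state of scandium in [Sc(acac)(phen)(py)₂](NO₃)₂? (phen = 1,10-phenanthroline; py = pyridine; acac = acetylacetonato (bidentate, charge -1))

+3

2 nitrate outside the brackets (-1 each) → the complex ion is 2+.
Ligand charges: 1×phen neutral; 2×py neutral; 1×acac = -1; sum -1.
Sc + (-1) = 2+ ⇒ Sc is +3.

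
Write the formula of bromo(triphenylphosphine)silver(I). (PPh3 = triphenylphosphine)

Ligands: 1 bromo (Br, -1), 1 triphenylphosphine (PPh3, neutral). Ligand charge sum = -1.
With Ag in oxidation state +1, the complex ion is [Ag...].

[AgBr(PPh3)]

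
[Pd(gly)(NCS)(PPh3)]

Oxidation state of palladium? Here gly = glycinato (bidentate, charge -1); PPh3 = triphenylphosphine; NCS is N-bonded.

+2

No counter-ion: the bracketed complex is neutral.
Ligand charges: 1×gly = -1; 1×PPh3 neutral; 1×NCS = -1; sum -2.
Pd + (-2) = 0 ⇒ Pd is +2.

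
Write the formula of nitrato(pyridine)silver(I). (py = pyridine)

Ligands: 1 nitrato (NO3, -1), 1 pyridine (py, neutral). Ligand charge sum = -1.
With Ag in oxidation state +1, the complex ion is [Ag...].

[Ag(NO3)(py)]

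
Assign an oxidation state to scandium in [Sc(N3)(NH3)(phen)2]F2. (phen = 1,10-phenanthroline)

+3

2 fluoride outside the brackets (-1 each) → the complex ion is 2+.
Ligand charges: 1×NH3 neutral; 1×N3 = -1; 2×phen neutral; sum -1.
Sc + (-1) = 2+ ⇒ Sc is +3.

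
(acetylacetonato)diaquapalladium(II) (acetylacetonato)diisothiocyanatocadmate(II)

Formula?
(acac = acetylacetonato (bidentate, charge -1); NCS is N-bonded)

[Pd(acac)(H2O)2][Cd(acac)(NCS)2]

Cation [Pd…]: ligand charges -1, Pd(II) ⇒ ion charge 1+.
Anion [Cd…]: ligand charges -3, Cd(II) ⇒ ion charge 1−.
One 1+ cation balances one 1− anion.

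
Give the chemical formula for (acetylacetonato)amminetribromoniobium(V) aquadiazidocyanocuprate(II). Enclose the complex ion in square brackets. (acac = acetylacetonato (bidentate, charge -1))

Cation [Nb…]: ligand charges -4, Nb(V) ⇒ ion charge 1+.
Anion [Cu…]: ligand charges -3, Cu(II) ⇒ ion charge 1−.
One 1+ cation balances one 1− anion.

[Nb(acac)Br3(NH3)][Cu(CN)(H2O)(N3)2]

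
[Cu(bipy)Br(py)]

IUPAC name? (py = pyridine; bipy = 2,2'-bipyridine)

There is no counter-ion, so the complex is neutral overall.
Ligand charges: 1×pyridine (neutral), 1×2,2'-bipyridine (neutral), 1×bromo (-1 each); total -1. So Cu + (-1) = 0, giving Cu = +1.
Ligands are named alphabetically: bipyridine before bromo before pyridine.

(2,2'-bipyridine)bromo(pyridine)copper(I)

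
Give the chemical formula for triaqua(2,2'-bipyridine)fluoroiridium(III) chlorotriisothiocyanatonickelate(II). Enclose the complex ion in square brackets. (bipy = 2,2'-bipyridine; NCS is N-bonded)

Cation [Ir…]: ligand charges -1, Ir(III) ⇒ ion charge 2+.
Anion [Ni…]: ligand charges -4, Ni(II) ⇒ ion charge 2−.
One 2+ cation balances one 2− anion.

[Ir(bipy)F(H2O)3][NiCl(NCS)3]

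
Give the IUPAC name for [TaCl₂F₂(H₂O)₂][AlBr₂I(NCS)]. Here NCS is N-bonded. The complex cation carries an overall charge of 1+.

The complex cation is given as 1+; its ligand charges sum to -4, so Ta = +5.
A 1:1 salt means the anion carries the equal and opposite charge, 1−.
Anion: ligand charges sum to -4; for the ion to be 1−, Al = +3.

diaquadichlorodifluorotantalum(V) dibromoiodoisothiocyanatoaluminate(III)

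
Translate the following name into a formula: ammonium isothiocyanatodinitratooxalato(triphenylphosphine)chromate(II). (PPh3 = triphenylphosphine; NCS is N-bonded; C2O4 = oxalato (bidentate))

(NH4)3[Cr(C2O4)(NCS)(NO3)2(PPh3)]

Ligands: 1 triphenylphosphine (PPh3, neutral), 1 isothiocyanato (NCS, -1), 2 nitrato (NO3, -1), 1 oxalato (C2O4, -2). Ligand charge sum = -5.
With Cr in oxidation state +2, the complex ion is [Cr...]^3−.
Charge balance with ammonium (+1) requires 1 complex ion per 3 ammonium.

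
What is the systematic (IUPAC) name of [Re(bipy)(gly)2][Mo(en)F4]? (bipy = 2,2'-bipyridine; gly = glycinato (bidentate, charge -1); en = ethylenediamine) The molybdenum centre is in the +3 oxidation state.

Both ions are complex: the cation is named first with the plain metal name, the anion second with the -ate form; each ion's ligands are alphabetised independently.
Mo is given as +3; the anion's ligand charges sum to -4, so the complex anion is 1−.
A 1:1 salt means the cation carries the equal and opposite charge, 1+.
Cation: ligand charges sum to -2; for the ion to be 1+, Re = +3.

(2,2'-bipyridine)bis(glycinato)rhenium(III) (ethylenediamine)tetrafluoromolybdate(III)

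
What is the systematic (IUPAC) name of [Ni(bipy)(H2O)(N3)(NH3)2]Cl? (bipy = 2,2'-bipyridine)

The 1 chloride counter-ion carries a total charge of -1, so each complex ion is 1+.
Ligand charges: 1×aqua (neutral), 2×ammine (neutral), 1×azido (-1 each), 1×2,2'-bipyridine (neutral); total -1. So Ni + (-1) = 1+, giving Ni = +2.
Ligands are named alphabetically: ammine before aqua before azido before bipyridine.

diammineaquaazido(2,2'-bipyridine)nickel(II) chloride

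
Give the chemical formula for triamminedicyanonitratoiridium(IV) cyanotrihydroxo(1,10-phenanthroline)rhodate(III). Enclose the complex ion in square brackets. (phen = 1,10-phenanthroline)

Cation [Ir…]: ligand charges -3, Ir(IV) ⇒ ion charge 1+.
Anion [Rh…]: ligand charges -4, Rh(III) ⇒ ion charge 1−.
One 1+ cation balances one 1− anion.

[Ir(CN)2(NH3)3(NO3)][Rh(CN)(OH)3(phen)]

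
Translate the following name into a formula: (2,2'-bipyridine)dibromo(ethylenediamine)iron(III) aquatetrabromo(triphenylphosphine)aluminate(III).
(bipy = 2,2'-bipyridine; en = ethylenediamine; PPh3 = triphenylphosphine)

[Fe(bipy)Br2(en)][AlBr4(H2O)(PPh3)]

Cation [Fe…]: ligand charges -2, Fe(III) ⇒ ion charge 1+.
Anion [Al…]: ligand charges -4, Al(III) ⇒ ion charge 1−.
One 1+ cation balances one 1− anion.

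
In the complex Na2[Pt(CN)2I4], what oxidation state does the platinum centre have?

2 sodium outside the brackets (+1 each) → the complex ion is 2−.
Ligand charges: 4×I = -4; 2×CN = -2; sum -6.
Pt + (-6) = 2− ⇒ Pt is +4.

+4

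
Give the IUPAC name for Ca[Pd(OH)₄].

calcium tetrahydroxopalladate(II)

The 1 calcium counter-ion carries a total charge of +2, so each complex ion is 2−.
Ligand charges: 4×hydroxo (-1 each); total -4. So Pd + (-4) = 2−, giving Pd = +2.
The complex ion is anionic, so palladium takes the -ate form palladate(II).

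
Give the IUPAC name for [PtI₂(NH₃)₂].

There is no counter-ion, so the complex is neutral overall.
Ligand charges: 2×ammine (neutral), 2×iodo (-1 each); total -2. So Pt + (-2) = 0, giving Pt = +2.
Ligands are named alphabetically: ammine before iodo.

diamminediiodoplatinum(II)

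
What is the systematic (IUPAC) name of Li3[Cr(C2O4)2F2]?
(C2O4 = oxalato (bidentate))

The 3 lithium counter-ions carry a total charge of +3, so each complex ion is 3−.
Ligand charges: 2×oxalato (-2 each), 2×fluoro (-1 each); total -6. So Cr + (-6) = 3−, giving Cr = +3.
The complex ion is anionic, so chromium takes the -ate form chromate(III).

lithium difluorodioxalatochromate(III)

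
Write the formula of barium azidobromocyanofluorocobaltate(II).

Ligands: 1 bromo (Br, -1), 1 azido (N3, -1), 1 fluoro (F, -1), 1 cyano (CN, -1). Ligand charge sum = -4.
With Co in oxidation state +2, the complex ion is [Co...]^2−.
Charge balance with barium (+2) requires 1 complex ion per 1 barium.

Ba[CoBr(CN)F(N3)]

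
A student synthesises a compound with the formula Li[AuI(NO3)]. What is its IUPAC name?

The 1 lithium counter-ion carries a total charge of +1, so each complex ion is 1−.
Ligand charges: 1×nitrato (-1 each), 1×iodo (-1 each); total -2. So Au + (-2) = 1−, giving Au = +1.
Ligands are named alphabetically: iodo before nitrato.
The complex ion is anionic, so gold takes the -ate form aurate(I).

lithium iodonitratoaurate(I)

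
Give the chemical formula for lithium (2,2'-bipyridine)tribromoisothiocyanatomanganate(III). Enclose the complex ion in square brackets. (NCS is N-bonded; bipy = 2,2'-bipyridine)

Ligands: 3 bromo (Br, -1), 1 isothiocyanato (NCS, -1), 1 2,2'-bipyridine (bipy, neutral). Ligand charge sum = -4.
Charge balance with lithium (+1) requires 1 complex ion per 1 lithium.

Li[Mn(bipy)Br3(NCS)]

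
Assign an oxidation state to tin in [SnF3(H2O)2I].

+4

No counter-ion: the bracketed complex is neutral.
Ligand charges: 3×F = -3; 2×H2O neutral; 1×I = -1; sum -4.
Sn + (-4) = 0 ⇒ Sn is +4.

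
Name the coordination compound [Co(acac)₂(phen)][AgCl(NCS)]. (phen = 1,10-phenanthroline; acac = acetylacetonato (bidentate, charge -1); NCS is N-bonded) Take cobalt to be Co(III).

bis(acetylacetonato)(1,10-phenanthroline)cobalt(III) chloroisothiocyanatoargentate(I)

Co is given as +3; the cation's ligand charges sum to -2, so the complex cation is 1+.
A 1:1 salt means the anion carries the equal and opposite charge, 1−.
Anion: ligand charges sum to -2; for the ion to be 1−, Ag = +1.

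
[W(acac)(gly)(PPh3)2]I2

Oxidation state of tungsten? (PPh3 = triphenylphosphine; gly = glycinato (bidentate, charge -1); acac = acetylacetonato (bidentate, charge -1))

2 iodide outside the brackets (-1 each) → the complex ion is 2+.
Ligand charges: 2×PPh3 neutral; 1×gly = -1; 1×acac = -1; sum -2.
W + (-2) = 2+ ⇒ W is +4.

+4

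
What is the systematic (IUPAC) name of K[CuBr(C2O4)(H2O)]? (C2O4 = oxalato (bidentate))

potassium aquabromooxalatocuprate(II)

The 1 potassium counter-ion carries a total charge of +1, so each complex ion is 1−.
Ligand charges: 1×aqua (neutral), 1×oxalato (-2 each), 1×bromo (-1 each); total -3. So Cu + (-3) = 1−, giving Cu = +2.
Ligands are named alphabetically: aqua before bromo before oxalato.
The complex ion is anionic, so copper takes the -ate form cuprate(II).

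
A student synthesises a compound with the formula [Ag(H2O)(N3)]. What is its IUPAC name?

aquaazidosilver(I)

There is no counter-ion, so the complex is neutral overall.
Ligand charges: 1×aqua (neutral), 1×azido (-1 each); total -1. So Ag + (-1) = 0, giving Ag = +1.
Ligands are named alphabetically: aqua before azido.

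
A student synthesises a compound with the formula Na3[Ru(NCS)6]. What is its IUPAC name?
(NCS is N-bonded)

The 3 sodium counter-ions carry a total charge of +3, so each complex ion is 3−.
Ligand charges: 6×isothiocyanato (-1 each); total -6. So Ru + (-6) = 3−, giving Ru = +3.
The complex ion is anionic, so ruthenium takes the -ate form ruthenate(III).

sodium hexaisothiocyanatoruthenate(III)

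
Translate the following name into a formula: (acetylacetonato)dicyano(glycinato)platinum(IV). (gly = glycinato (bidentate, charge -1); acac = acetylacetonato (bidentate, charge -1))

[Pt(acac)(CN)2(gly)]

Ligands: 1 glycinato (gly, -1), 1 acetylacetonato (acac, -1), 2 cyano (CN, -1). Ligand charge sum = -4.
With Pt in oxidation state +4, the complex ion is [Pt...].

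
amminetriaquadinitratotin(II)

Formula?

Ligands: 1 ammine (NH3, neutral), 2 nitrato (NO3, -1), 3 aqua (H2O, neutral). Ligand charge sum = -2.
With Sn in oxidation state +2, the complex ion is [Sn...].

[Sn(H2O)3(NH3)(NO3)2]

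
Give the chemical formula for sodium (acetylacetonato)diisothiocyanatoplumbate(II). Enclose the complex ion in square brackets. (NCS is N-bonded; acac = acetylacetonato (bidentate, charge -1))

Ligands: 2 isothiocyanato (NCS, -1), 1 acetylacetonato (acac, -1). Ligand charge sum = -3.
Charge balance with sodium (+1) requires 1 complex ion per 1 sodium.

Na[Pb(acac)(NCS)2]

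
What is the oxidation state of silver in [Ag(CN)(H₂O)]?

No counter-ion: the bracketed complex is neutral.
Ligand charges: 1×CN = -1; 1×H2O neutral; sum -1.
Ag + (-1) = 0 ⇒ Ag is +1.

+1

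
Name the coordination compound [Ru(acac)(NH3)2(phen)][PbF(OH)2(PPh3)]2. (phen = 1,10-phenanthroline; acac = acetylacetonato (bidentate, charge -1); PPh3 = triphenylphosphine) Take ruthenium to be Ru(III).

(acetylacetonato)diammine(1,10-phenanthroline)ruthenium(III) fluorodihydroxo(triphenylphosphine)plumbate(II)

Both ions are complex: the cation is named first with the plain metal name, the anion second with the -ate form; each ion's ligands are alphabetised independently.
Ru is given as +3; the cation's ligand charges sum to -1, so the complex cation is 2+.
With 2 anions per cation, each anion must be 2/2 = 1−.
Anion: ligand charges sum to -3; for the ion to be 1−, Pb = +2.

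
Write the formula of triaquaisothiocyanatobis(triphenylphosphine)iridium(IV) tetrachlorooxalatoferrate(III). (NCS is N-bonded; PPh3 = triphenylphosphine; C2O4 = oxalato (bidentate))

Cation [Ir…]: ligand charges -1, Ir(IV) ⇒ ion charge 3+.
Anion [Fe…]: ligand charges -6, Fe(III) ⇒ ion charge 3−.

[Ir(H2O)3(NCS)(PPh3)2][Fe(C2O4)Cl4]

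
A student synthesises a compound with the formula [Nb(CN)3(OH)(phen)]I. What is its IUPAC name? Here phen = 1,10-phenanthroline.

The 1 iodide counter-ion carries a total charge of -1, so each complex ion is 1+.
Ligand charges: 1×hydroxo (-1 each), 3×cyano (-1 each), 1×1,10-phenanthroline (neutral); total -4. So Nb + (-4) = 1+, giving Nb = +5.
Ligands are named alphabetically: cyano before hydroxo before phenanthroline.

tricyanohydroxo(1,10-phenanthroline)niobium(V) iodide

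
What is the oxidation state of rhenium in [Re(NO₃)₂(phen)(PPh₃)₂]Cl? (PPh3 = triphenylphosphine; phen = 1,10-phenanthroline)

1 chloride outside the brackets (-1 each) → the complex ion is 1+.
Ligand charges: 2×NO3 = -2; 2×PPh3 neutral; 1×phen neutral; sum -2.
Re + (-2) = 1+ ⇒ Re is +3.

+3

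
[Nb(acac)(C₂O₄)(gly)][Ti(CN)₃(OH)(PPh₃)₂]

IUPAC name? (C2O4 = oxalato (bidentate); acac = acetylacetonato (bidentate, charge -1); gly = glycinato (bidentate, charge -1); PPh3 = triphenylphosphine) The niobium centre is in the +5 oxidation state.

(acetylacetonato)(glycinato)oxalatoniobium(V) tricyanohydroxobis(triphenylphosphine)titanate(III)

Both ions are complex: the cation is named first with the plain metal name, the anion second with the -ate form; each ion's ligands are alphabetised independently.
Nb is given as +5; the cation's ligand charges sum to -4, so the complex cation is 1+.
A 1:1 salt means the anion carries the equal and opposite charge, 1−.
Anion: ligand charges sum to -4; for the ion to be 1−, Ti = +3.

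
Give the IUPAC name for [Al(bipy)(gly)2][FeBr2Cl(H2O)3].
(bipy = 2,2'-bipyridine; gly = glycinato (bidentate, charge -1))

Aluminium is always +3 in its complexes; the cation's ligand charges sum to -2, so the complex cation is 1+.
A 1:1 salt means the anion carries the equal and opposite charge, 1−.
Anion: ligand charges sum to -3; for the ion to be 1−, Fe = +2.

(2,2'-bipyridine)bis(glycinato)aluminium(III) triaquadibromochloroferrate(II)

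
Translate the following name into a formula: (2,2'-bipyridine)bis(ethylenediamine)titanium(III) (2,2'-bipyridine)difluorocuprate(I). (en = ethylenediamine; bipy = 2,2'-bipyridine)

[Ti(bipy)(en)2][Cu(bipy)F2]3

Cation [Ti…]: ligand charges 0, Ti(III) ⇒ ion charge 3+.
Anion [Cu…]: ligand charges -2, Cu(I) ⇒ ion charge 1−.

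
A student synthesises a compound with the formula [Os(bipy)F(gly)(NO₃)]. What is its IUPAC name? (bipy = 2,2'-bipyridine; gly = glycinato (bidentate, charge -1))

(2,2'-bipyridine)fluoro(glycinato)nitratoosmium(III)

There is no counter-ion, so the complex is neutral overall.
Ligand charges: 1×2,2'-bipyridine (neutral), 1×fluoro (-1 each), 1×nitrato (-1 each), 1×glycinato (-1 each); total -3. So Os + (-3) = 0, giving Os = +3.
Ligands are named alphabetically: bipyridine before fluoro before glycinato before nitrato.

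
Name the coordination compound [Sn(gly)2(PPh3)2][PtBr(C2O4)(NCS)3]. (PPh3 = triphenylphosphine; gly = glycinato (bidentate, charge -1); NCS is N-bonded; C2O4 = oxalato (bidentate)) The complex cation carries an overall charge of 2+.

bis(glycinato)bis(triphenylphosphine)tin(IV) bromotriisothiocyanatooxalatoplatinate(IV)

Both ions are complex: the cation is named first with the plain metal name, the anion second with the -ate form; each ion's ligands are alphabetised independently.
The complex cation is given as 2+; its ligand charges sum to -2, so Sn = +4.
A 1:1 salt means the anion carries the equal and opposite charge, 2−.
Anion: ligand charges sum to -6; for the ion to be 2−, Pt = +4.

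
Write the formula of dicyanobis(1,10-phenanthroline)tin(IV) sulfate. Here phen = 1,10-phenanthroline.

Ligands: 2 cyano (CN, -1), 2 1,10-phenanthroline (phen, neutral). Ligand charge sum = -2.
With Sn in oxidation state +4, the complex ion is [Sn...]^2+.
Charge balance with sulfate (-2) requires 1 complex ion per 1 sulfate.

[Sn(CN)2(phen)2]SO4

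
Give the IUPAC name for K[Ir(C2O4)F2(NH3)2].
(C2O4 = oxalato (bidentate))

The 1 potassium counter-ion carries a total charge of +1, so each complex ion is 1−.
Ligand charges: 2×ammine (neutral), 2×fluoro (-1 each), 1×oxalato (-2 each); total -4. So Ir + (-4) = 1−, giving Ir = +3.
Ligands are named alphabetically: ammine before fluoro before oxalato.
The complex ion is anionic, so iridium takes the -ate form iridate(III).

potassium diamminedifluorooxalatoiridate(III)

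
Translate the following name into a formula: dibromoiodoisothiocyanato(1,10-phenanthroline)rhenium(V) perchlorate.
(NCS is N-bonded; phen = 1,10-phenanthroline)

[ReBr2I(NCS)(phen)]ClO4

Ligands: 1 iodo (I, -1), 1 isothiocyanato (NCS, -1), 1 1,10-phenanthroline (phen, neutral), 2 bromo (Br, -1). Ligand charge sum = -4.
Charge balance with perchlorate (-1) requires 1 complex ion per 1 perchlorate.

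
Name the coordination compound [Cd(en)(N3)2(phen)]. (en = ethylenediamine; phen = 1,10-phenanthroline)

There is no counter-ion, so the complex is neutral overall.
Ligand charges: 2×azido (-1 each), 1×ethylenediamine (neutral), 1×1,10-phenanthroline (neutral); total -2. So Cd + (-2) = 0, giving Cd = +2.
Ligands are named alphabetically: azido before ethylenediamine before phenanthroline.

diazido(ethylenediamine)(1,10-phenanthroline)cadmium(II)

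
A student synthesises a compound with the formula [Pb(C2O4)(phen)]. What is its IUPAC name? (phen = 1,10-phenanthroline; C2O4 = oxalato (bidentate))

There is no counter-ion, so the complex is neutral overall.
Ligand charges: 1×1,10-phenanthroline (neutral), 1×oxalato (-2 each); total -2. So Pb + (-2) = 0, giving Pb = +2.
Ligands are named alphabetically: oxalato before phenanthroline.

oxalato(1,10-phenanthroline)lead(II)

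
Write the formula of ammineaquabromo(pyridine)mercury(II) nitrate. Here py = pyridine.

Ligands: 1 bromo (Br, -1), 1 aqua (H2O, neutral), 1 ammine (NH3, neutral), 1 pyridine (py, neutral). Ligand charge sum = -1.
With Hg in oxidation state +2, the complex ion is [Hg...]^1+.
Charge balance with nitrate (-1) requires 1 complex ion per 1 nitrate.

[HgBr(H2O)(NH3)(py)]NO3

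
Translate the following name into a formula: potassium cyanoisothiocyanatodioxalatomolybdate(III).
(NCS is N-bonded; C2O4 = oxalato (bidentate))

Ligands: 1 isothiocyanato (NCS, -1), 2 oxalato (C2O4, -2), 1 cyano (CN, -1). Ligand charge sum = -6.
With Mo in oxidation state +3, the complex ion is [Mo...]^3−.
Charge balance with potassium (+1) requires 1 complex ion per 3 potassium.

K3[Mo(C2O4)2(CN)(NCS)]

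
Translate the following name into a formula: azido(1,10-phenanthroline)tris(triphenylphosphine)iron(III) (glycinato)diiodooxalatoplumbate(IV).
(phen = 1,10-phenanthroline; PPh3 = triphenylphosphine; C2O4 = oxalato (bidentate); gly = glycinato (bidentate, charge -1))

Cation [Fe…]: ligand charges -1, Fe(III) ⇒ ion charge 2+.
Anion [Pb…]: ligand charges -5, Pb(IV) ⇒ ion charge 1−.
One 2+ cation requires 2 of the 1− anion.

[Fe(N3)(phen)(PPh3)3][Pb(C2O4)(gly)I2]2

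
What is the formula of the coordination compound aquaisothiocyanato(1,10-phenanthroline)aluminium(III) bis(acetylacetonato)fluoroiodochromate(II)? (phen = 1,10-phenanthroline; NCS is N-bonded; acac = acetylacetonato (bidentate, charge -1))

[Al(H2O)(NCS)(phen)][Cr(acac)2FI]

Cation [Al…]: ligand charges -1, Al(III) ⇒ ion charge 2+.
Anion [Cr…]: ligand charges -4, Cr(II) ⇒ ion charge 2−.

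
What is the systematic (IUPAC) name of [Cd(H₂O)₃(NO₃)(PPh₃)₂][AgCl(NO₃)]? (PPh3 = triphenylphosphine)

Cadmium is always +2 in its complexes; the cation's ligand charges sum to -1, so the complex cation is 1+.
A 1:1 salt means the anion carries the equal and opposite charge, 1−.
Anion: ligand charges sum to -2; for the ion to be 1−, Ag = +1.

triaquanitratobis(triphenylphosphine)cadmium(II) chloronitratoargentate(I)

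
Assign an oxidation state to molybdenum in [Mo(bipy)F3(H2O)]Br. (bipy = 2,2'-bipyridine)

1 bromide outside the brackets (-1 each) → the complex ion is 1+.
Ligand charges: 1×H2O neutral; 3×F = -3; 1×bipy neutral; sum -3.
Mo + (-3) = 1+ ⇒ Mo is +4.

+4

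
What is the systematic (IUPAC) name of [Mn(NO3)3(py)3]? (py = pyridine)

trinitratotris(pyridine)manganese(III)

There is no counter-ion, so the complex is neutral overall.
Ligand charges: 3×nitrato (-1 each), 3×pyridine (neutral); total -3. So Mn + (-3) = 0, giving Mn = +3.
Ligands are named alphabetically: nitrato before pyridine.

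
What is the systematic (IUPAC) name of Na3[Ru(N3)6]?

The 3 sodium counter-ions carry a total charge of +3, so each complex ion is 3−.
Ligand charges: 6×azido (-1 each); total -6. So Ru + (-6) = 3−, giving Ru = +3.
The complex ion is anionic, so ruthenium takes the -ate form ruthenate(III).

sodium hexaazidoruthenate(III)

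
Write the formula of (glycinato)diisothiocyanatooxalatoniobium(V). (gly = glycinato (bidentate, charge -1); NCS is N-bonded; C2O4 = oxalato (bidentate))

[Nb(C2O4)(gly)(NCS)2]

Ligands: 1 glycinato (gly, -1), 2 isothiocyanato (NCS, -1), 1 oxalato (C2O4, -2). Ligand charge sum = -5.
With Nb in oxidation state +5, the complex ion is [Nb...].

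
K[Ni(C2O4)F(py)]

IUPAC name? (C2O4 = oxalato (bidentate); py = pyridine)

The 1 potassium counter-ion carries a total charge of +1, so each complex ion is 1−.
Ligand charges: 1×oxalato (-2 each), 1×fluoro (-1 each), 1×pyridine (neutral); total -3. So Ni + (-3) = 1−, giving Ni = +2.
The complex ion is anionic, so nickel takes the -ate form nickelate(II).

potassium fluorooxalato(pyridine)nickelate(II)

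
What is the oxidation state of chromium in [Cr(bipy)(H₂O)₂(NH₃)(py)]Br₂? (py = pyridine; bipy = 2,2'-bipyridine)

2 bromide outside the brackets (-1 each) → the complex ion is 2+.
Ligand charges: 1×py neutral; 1×NH3 neutral; 1×bipy neutral; 2×H2O neutral; sum 0.
Cr + (0) = 2+ ⇒ Cr is +2.

+2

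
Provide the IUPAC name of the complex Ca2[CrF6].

The 2 calcium counter-ions carry a total charge of +4, so each complex ion is 4−.
Ligand charges: 6×fluoro (-1 each); total -6. So Cr + (-6) = 4−, giving Cr = +2.
The complex ion is anionic, so chromium takes the -ate form chromate(II).

calcium hexafluorochromate(II)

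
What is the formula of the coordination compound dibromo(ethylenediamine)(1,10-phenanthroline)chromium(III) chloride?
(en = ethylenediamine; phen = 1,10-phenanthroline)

[CrBr2(en)(phen)]Cl

Ligands: 1 ethylenediamine (en, neutral), 1 1,10-phenanthroline (phen, neutral), 2 bromo (Br, -1). Ligand charge sum = -2.
With Cr in oxidation state +3, the complex ion is [Cr...]^1+.
Charge balance with chloride (-1) requires 1 complex ion per 1 chloride.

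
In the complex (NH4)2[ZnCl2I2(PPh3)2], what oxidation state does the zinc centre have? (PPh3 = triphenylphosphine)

+2

2 ammonium outside the brackets (+1 each) → the complex ion is 2−.
Ligand charges: 2×PPh3 neutral; 2×Cl = -2; 2×I = -2; sum -4.
Zn + (-4) = 2− ⇒ Zn is +2.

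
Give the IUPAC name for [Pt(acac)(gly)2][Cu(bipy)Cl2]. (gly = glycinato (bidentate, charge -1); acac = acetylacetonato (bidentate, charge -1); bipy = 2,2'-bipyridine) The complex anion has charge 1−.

(acetylacetonato)bis(glycinato)platinum(IV) (2,2'-bipyridine)dichlorocuprate(I)

The complex anion is given as 1−; its ligand charges sum to -2, so Cu = +1.
A 1:1 salt means the cation carries the equal and opposite charge, 1+.
Cation: ligand charges sum to -3; for the ion to be 1+, Pt = +4.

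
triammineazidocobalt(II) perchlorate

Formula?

Ligands: 1 azido (N3, -1), 3 ammine (NH3, neutral). Ligand charge sum = -1.
Charge balance with perchlorate (-1) requires 1 complex ion per 1 perchlorate.

[Co(N3)(NH3)3]ClO4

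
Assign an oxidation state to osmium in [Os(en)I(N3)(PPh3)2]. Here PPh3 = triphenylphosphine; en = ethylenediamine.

+2

No counter-ion: the bracketed complex is neutral.
Ligand charges: 1×I = -1; 2×PPh3 neutral; 1×N3 = -1; 1×en neutral; sum -2.
Os + (-2) = 0 ⇒ Os is +2.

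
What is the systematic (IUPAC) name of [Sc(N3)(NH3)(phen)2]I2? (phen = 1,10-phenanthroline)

The 2 iodide counter-ions carry a total charge of -2, so each complex ion is 2+.
Ligand charges: 1×ammine (neutral), 2×1,10-phenanthroline (neutral), 1×azido (-1 each); total -1. So Sc + (-1) = 2+, giving Sc = +3.
Ligands are named alphabetically: ammine before azido before phenanthroline.

ammineazidobis(1,10-phenanthroline)scandium(III) iodide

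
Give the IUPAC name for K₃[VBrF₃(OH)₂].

potassium bromotrifluorodihydroxovanadate(III)

The 3 potassium counter-ions carry a total charge of +3, so each complex ion is 3−.
Ligand charges: 1×bromo (-1 each), 3×fluoro (-1 each), 2×hydroxo (-1 each); total -6. So V + (-6) = 3−, giving V = +3.
Ligands are named alphabetically: bromo before fluoro before hydroxo.
The complex ion is anionic, so vanadium takes the -ate form vanadate(III).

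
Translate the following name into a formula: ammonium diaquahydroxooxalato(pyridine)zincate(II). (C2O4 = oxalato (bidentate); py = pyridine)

NH4[Zn(C2O4)(H2O)2(OH)(py)]

Ligands: 1 hydroxo (OH, -1), 2 aqua (H2O, neutral), 1 oxalato (C2O4, -2), 1 pyridine (py, neutral). Ligand charge sum = -3.
With Zn in oxidation state +2, the complex ion is [Zn...]^1−.
Charge balance with ammonium (+1) requires 1 complex ion per 1 ammonium.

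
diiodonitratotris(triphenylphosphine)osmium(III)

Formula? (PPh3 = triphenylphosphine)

Ligands: 1 nitrato (NO3, -1), 3 triphenylphosphine (PPh3, neutral), 2 iodo (I, -1). Ligand charge sum = -3.
With Os in oxidation state +3, the complex ion is [Os...].

[OsI2(NO3)(PPh3)3]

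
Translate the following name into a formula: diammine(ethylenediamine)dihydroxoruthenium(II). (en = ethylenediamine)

Ligands: 2 hydroxo (OH, -1), 1 ethylenediamine (en, neutral), 2 ammine (NH3, neutral). Ligand charge sum = -2.
With Ru in oxidation state +2, the complex ion is [Ru...].

[Ru(en)(NH3)2(OH)2]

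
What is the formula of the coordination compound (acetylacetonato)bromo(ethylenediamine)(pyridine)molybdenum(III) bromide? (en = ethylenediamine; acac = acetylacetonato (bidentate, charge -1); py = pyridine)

Ligands: 1 ethylenediamine (en, neutral), 1 bromo (Br, -1), 1 acetylacetonato (acac, -1), 1 pyridine (py, neutral). Ligand charge sum = -2.
With Mo in oxidation state +3, the complex ion is [Mo...]^1+.
Charge balance with bromide (-1) requires 1 complex ion per 1 bromide.

[Mo(acac)Br(en)(py)]Br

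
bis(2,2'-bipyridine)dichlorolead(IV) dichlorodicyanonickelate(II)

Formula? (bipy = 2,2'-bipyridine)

Cation [Pb…]: ligand charges -2, Pb(IV) ⇒ ion charge 2+.
Anion [Ni…]: ligand charges -4, Ni(II) ⇒ ion charge 2−.
One 2+ cation balances one 2− anion.

[Pb(bipy)2Cl2][NiCl2(CN)2]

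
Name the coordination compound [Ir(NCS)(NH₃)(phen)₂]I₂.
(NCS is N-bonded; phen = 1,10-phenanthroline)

The 2 iodide counter-ions carry a total charge of -2, so each complex ion is 2+.
Ligand charges: 1×ammine (neutral), 1×isothiocyanato (-1 each), 2×1,10-phenanthroline (neutral); total -1. So Ir + (-1) = 2+, giving Ir = +3.
Ligands are named alphabetically: ammine before isothiocyanato before phenanthroline.

ammineisothiocyanatobis(1,10-phenanthroline)iridium(III) iodide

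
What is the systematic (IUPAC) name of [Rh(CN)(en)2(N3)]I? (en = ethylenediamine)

The 1 iodide counter-ion carries a total charge of -1, so each complex ion is 1+.
Ligand charges: 2×ethylenediamine (neutral), 1×azido (-1 each), 1×cyano (-1 each); total -2. So Rh + (-2) = 1+, giving Rh = +3.
Ligands are named alphabetically: azido before cyano before ethylenediamine.

azidocyanobis(ethylenediamine)rhodium(III) iodide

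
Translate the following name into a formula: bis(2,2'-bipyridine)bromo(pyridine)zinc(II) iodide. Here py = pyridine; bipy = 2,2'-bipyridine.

Ligands: 1 pyridine (py, neutral), 2 2,2'-bipyridine (bipy, neutral), 1 bromo (Br, -1). Ligand charge sum = -1.
With Zn in oxidation state +2, the complex ion is [Zn...]^1+.
Charge balance with iodide (-1) requires 1 complex ion per 1 iodide.

[Zn(bipy)2Br(py)]I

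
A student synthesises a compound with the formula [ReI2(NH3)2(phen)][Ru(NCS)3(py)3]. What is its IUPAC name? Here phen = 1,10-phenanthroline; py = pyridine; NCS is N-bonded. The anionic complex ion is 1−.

Both ions are complex: the cation is named first with the plain metal name, the anion second with the -ate form; each ion's ligands are alphabetised independently.
The complex anion is given as 1−; its ligand charges sum to -3, so Ru = +2.
A 1:1 salt means the cation carries the equal and opposite charge, 1+.
Cation: ligand charges sum to -2; for the ion to be 1+, Re = +3.

diamminediiodo(1,10-phenanthroline)rhenium(III) triisothiocyanatotris(pyridine)ruthenate(II)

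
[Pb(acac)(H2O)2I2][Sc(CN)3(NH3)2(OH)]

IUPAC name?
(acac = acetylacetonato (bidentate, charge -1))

Both ions are complex: the cation is named first with the plain metal name, the anion second with the -ate form; each ion's ligands are alphabetised independently.
Scandium is always +3 in its complexes; the anion's ligand charges sum to -4, so the complex anion is 1−.
A 1:1 salt means the cation carries the equal and opposite charge, 1+.
Cation: ligand charges sum to -3; for the ion to be 1+, Pb = +4.

(acetylacetonato)diaquadiiodolead(IV) diamminetricyanohydroxoscandate(III)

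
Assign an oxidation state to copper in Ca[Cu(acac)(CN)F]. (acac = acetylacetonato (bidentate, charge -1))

+1

1 calcium outside the brackets (+2 each) → the complex ion is 2−.
Ligand charges: 1×CN = -1; 1×F = -1; 1×acac = -1; sum -3.
Cu + (-3) = 2− ⇒ Cu is +1.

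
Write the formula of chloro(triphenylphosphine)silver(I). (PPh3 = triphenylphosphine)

Ligands: 1 chloro (Cl, -1), 1 triphenylphosphine (PPh3, neutral). Ligand charge sum = -1.
With Ag in oxidation state +1, the complex ion is [Ag...].

[AgCl(PPh3)]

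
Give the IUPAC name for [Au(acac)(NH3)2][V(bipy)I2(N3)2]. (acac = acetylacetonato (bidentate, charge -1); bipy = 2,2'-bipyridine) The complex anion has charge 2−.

(acetylacetonato)diamminegold(III) diazido(2,2'-bipyridine)diiodovanadate(II)

Both ions are complex: the cation is named first with the plain metal name, the anion second with the -ate form; each ion's ligands are alphabetised independently.
The complex anion is given as 2−; its ligand charges sum to -4, so V = +2.
A 1:1 salt means the cation carries the equal and opposite charge, 2+.
Cation: ligand charges sum to -1; for the ion to be 2+, Au = +3.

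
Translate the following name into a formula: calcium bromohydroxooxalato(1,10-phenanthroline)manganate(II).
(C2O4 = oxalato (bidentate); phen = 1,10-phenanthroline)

Ca[MnBr(C2O4)(OH)(phen)]

Ligands: 1 bromo (Br, -1), 1 hydroxo (OH, -1), 1 oxalato (C2O4, -2), 1 1,10-phenanthroline (phen, neutral). Ligand charge sum = -4.
With Mn in oxidation state +2, the complex ion is [Mn...]^2−.
Charge balance with calcium (+2) requires 1 complex ion per 1 calcium.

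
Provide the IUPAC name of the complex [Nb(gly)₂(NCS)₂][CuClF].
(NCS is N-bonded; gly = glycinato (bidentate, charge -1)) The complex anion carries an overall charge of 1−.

Both ions are complex: the cation is named first with the plain metal name, the anion second with the -ate form; each ion's ligands are alphabetised independently.
The complex anion is given as 1−; its ligand charges sum to -2, so Cu = +1.
A 1:1 salt means the cation carries the equal and opposite charge, 1+.
Cation: ligand charges sum to -4; for the ion to be 1+, Nb = +5.

bis(glycinato)diisothiocyanatoniobium(V) chlorofluorocuprate(I)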